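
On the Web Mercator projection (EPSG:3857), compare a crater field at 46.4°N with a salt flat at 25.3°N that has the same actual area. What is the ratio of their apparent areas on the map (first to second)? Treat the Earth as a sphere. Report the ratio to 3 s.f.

On Mercator, area is exaggerated by sec²φ = 1/cos²φ.
At 46.4°: sec²(46.4°) = 1/0.6896² = 2.103.
At 25.3°: sec²(25.3°) = 1/0.9041² = 1.223.
Ratio = 2.103/1.223 = cos²(25.3°)/cos²(46.4°) ≈ 1.72.

1.72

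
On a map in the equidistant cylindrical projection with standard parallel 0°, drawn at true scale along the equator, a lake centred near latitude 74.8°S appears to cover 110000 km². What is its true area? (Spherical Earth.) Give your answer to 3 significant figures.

28800 km²

For the equirectangular projection with φ₀ = 0 (plate carrée), h = 1 along meridians and k = sec φ along parallels.
Areal scale = h·k = 1 × sec φ; at 74.8°, h = 1.000, k = 3.814, so h·k = 3.814.
True area = apparent / (areal scale) = 110000 / 3.814 ≈ 28800 km².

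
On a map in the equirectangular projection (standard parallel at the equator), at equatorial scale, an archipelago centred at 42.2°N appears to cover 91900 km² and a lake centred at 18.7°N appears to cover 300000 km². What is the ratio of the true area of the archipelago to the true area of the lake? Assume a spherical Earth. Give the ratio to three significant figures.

0.240

On the plate carrée, areal scale = h·k = 1 × sec φ, so true area = apparent × cos φ.
True area of archipelago: 91900 × cos(42.2°) = 91900 × 0.7408 = 68080 km².
True area of lake: 300000 × cos(18.7°) = 300000 × 0.9472 = 284200 km².
Ratio = 68080 / 284200 ≈ 0.240.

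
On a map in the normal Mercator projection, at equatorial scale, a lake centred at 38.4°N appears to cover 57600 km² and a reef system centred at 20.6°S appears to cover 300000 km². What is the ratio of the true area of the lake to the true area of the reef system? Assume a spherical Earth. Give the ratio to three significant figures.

0.135

Mercator's areal exaggeration is sec²φ; hence true area = (apparent area) · cos²φ.
True area of lake: 57600 × cos²(38.4°) = 57600 × 0.6142 = 35380 km².
True area of reef system: 300000 × cos²(20.6°) = 300000 × 0.8762 = 262900 km².
Ratio = 35380 / 262900 ≈ 0.135.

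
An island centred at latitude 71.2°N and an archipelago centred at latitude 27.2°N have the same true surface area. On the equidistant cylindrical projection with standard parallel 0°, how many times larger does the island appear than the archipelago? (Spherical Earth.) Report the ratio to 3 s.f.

2.76

In the plate carrée (x = Rλ, y = Rφ), meridians are true-scale (h = 1) and parallels are stretched by k = sec φ.
Areal scale at 71.2°: h·k = 1.000 × 3.103 = 3.103.
Areal scale at 27.2°: h·k = 1.000 × 1.124 = 1.124.
Ratio = 3.103/1.124 ≈ 2.76.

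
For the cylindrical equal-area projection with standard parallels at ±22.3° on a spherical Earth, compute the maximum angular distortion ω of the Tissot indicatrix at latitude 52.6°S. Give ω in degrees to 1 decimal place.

For cylindrical equal-area with standard parallel φ₀, h = cos φ / cos φ₀ and k = cos φ₀ / cos φ, so h·k = 1.
At 52.6°: h = 0.6565, k = 1.523; principal scales a = 1.523, b = 0.6565.
sin(ω/2) = (a − b)/(a + b) = 0.8668/2.180 = 0.3977, so ω = 2 arcsin(0.3977) ≈ 46.9°.

46.9°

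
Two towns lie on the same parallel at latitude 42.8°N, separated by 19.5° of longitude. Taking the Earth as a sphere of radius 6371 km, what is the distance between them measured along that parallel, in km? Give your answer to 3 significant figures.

Arc length along a parallel = R cos φ · Δλ (with Δλ in radians).
= 6371 × cos 42.8° × (19.5° × π/180) = 6371 × 0.7337 × 0.3403 ≈ 1590 km.

1590 km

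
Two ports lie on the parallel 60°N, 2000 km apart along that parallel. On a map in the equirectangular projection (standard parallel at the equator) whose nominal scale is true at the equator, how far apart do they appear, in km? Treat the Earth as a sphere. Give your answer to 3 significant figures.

Plate carrée maps x = Rλ, y = Rφ. The meridian scale is h = 1 and the parallel scale is k = 1/cos φ = sec φ.
Along the parallel, k = sec 60° = 1/0.5000 = 2.000.
Map distance = 2000 × 2.000 ≈ 4000 km.

4000 km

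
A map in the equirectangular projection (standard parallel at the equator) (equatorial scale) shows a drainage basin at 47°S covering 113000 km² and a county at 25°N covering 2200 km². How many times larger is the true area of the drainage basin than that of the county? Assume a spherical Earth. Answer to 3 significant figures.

38.7

On the plate carrée, areal scale = h·k = 1 × sec φ, so true area = apparent × cos φ.
True area of drainage basin: 113000 × cos(47°) = 113000 × 0.6820 = 77070 km².
True area of county: 2200 × cos(25°) = 2200 × 0.9063 = 1994 km².
Ratio = 77070 / 1994 ≈ 38.7.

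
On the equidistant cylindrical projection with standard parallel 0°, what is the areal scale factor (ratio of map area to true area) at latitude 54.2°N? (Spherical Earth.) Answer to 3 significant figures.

1.71

In the plate carrée (x = Rλ, y = Rφ), meridians are true-scale (h = 1) and parallels are stretched by k = sec φ.
Areal scale = h·k = 1 × sec φ; at 54.2°, h = 1.000, k = 1.710, so h·k = 1.710.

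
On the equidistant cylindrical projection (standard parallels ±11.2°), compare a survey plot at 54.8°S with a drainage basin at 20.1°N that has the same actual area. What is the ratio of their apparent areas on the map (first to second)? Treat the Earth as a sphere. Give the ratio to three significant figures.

With standard parallel φ₀ = 11.2°, the equirectangular projection gives x = Rλ cos φ₀, y = Rφ, so h = 1 and k = cos 11.2° / cos φ.
Areal scale at 54.8°: h·k = 1.000 × 1.702 = 1.702.
Areal scale at 20.1°: h·k = 1.000 × 1.045 = 1.045.
Ratio = 1.702/1.045 ≈ 1.63.

1.63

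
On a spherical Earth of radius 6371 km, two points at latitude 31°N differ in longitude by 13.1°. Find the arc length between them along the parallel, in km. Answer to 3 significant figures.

Arc length along a parallel = R cos φ · Δλ (with Δλ in radians).
= 6371 × cos 31° × (13.1° × π/180) = 6371 × 0.8572 × 0.2286 ≈ 1250 km.

1250 km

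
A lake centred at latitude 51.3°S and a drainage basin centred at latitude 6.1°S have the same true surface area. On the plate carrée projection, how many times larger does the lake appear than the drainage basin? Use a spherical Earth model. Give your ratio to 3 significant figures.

1.59

Plate carrée maps x = Rλ, y = Rφ. The meridian scale is h = 1 and the parallel scale is k = 1/cos φ = sec φ.
Areal scale at 51.3°: h·k = 1.000 × 1.599 = 1.599.
Areal scale at 6.1°: h·k = 1.000 × 1.006 = 1.006.
Ratio = 1.599/1.006 ≈ 1.59.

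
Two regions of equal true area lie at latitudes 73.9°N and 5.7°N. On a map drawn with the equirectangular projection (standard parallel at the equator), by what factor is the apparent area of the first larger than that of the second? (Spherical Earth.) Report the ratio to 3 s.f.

For the equirectangular projection with φ₀ = 0 (plate carrée), h = 1 along meridians and k = sec φ along parallels.
Areal scale at 73.9°: h·k = 1.000 × 3.606 = 3.606.
Areal scale at 5.7°: h·k = 1.000 × 1.005 = 1.005.
Ratio = 3.606/1.005 ≈ 3.59.

3.59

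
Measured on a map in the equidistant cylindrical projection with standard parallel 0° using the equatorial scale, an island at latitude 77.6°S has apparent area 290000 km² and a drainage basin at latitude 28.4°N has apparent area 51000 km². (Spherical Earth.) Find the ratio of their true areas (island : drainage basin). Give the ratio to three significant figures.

Plate carrée has h = 1 and k = sec φ, giving areal scale sec φ; true area = (apparent area) · cos φ.
True area of island: 290000 × cos(77.6°) = 290000 × 0.2147 = 62270 km².
True area of drainage basin: 51000 × cos(28.4°) = 51000 × 0.8796 = 44860 km².
Ratio = 62270 / 44860 ≈ 1.39.

1.39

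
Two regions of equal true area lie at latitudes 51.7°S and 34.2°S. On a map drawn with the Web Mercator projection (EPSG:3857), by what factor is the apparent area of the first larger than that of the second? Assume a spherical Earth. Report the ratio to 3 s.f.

1.78

Mercator is conformal with k = sec φ, so areal scale = k² = sec²φ.
At 51.7°: sec²(51.7°) = 1/0.6198² = 2.603.
At 34.2°: sec²(34.2°) = 1/0.8271² = 1.462.
Ratio = 2.603/1.462 = cos²(34.2°)/cos²(51.7°) ≈ 1.78.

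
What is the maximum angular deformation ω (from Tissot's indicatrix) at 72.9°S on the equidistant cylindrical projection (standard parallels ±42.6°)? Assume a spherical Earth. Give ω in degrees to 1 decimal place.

With standard parallel φ₀ = 42.6°, the equirectangular projection gives x = Rλ cos φ₀, y = Rφ, so h = 1 and k = cos 42.6° / cos φ.
At 72.9°: h = 1.000, k = 2.503; principal scales a = 2.503, b = 1.000.
sin(ω/2) = (a − b)/(a + b) = 1.503/3.503 = 0.4291, so ω = 2 arcsin(0.4291) ≈ 50.8°.

50.8°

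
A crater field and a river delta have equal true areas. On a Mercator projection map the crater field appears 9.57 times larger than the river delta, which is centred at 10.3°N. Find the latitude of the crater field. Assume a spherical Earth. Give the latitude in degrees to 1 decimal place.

71.5°

On Mercator, (apparent₁)/(apparent₂) = sec²φ₁ / sec²φ₂ when true areas are equal.
cos²φ₂ / cos²φ₁ = 9.57  ⇒  cos φ₁ = cos 10.3° / √9.57 = 0.9839/3.094 = 0.3180.
φ₁ = arccos(0.3180) ≈ 71.5°.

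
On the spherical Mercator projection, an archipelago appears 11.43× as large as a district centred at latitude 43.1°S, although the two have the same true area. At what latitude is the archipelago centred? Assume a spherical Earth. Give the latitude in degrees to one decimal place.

77.5°

Mercator areal scale is sec²φ, so apparent-area ratio = sec²φ₁ / sec²φ₂ = cos²φ₂ / cos²φ₁.
cos²φ₂ / cos²φ₁ = 11.43  ⇒  cos φ₁ = cos 43.1° / √11.43 = 0.7302/3.381 = 0.2160.
φ₁ = arccos(0.2160) ≈ 77.5°.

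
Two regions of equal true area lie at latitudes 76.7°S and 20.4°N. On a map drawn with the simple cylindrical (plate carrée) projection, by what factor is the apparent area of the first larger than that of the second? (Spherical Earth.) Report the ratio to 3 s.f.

For the equirectangular projection with φ₀ = 0 (plate carrée), h = 1 along meridians and k = sec φ along parallels.
Areal scale at 76.7°: h·k = 1.000 × 4.347 = 4.347.
Areal scale at 20.4°: h·k = 1.000 × 1.067 = 1.067.
Ratio = 4.347/1.067 ≈ 4.07.

4.07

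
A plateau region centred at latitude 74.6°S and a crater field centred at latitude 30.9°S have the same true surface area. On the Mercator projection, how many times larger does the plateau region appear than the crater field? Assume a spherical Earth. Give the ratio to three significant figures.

10.4

Mercator is conformal with k = sec φ, so areal scale = k² = sec²φ.
At 74.6°: sec²(74.6°) = 1/0.2656² = 14.18.
At 30.9°: sec²(30.9°) = 1/0.8581² = 1.358.
Ratio = 14.18/1.358 = cos²(30.9°)/cos²(74.6°) ≈ 10.4.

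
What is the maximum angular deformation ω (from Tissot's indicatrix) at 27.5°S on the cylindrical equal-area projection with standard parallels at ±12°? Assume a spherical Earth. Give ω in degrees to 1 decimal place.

Cylindrical equal-area (φ₀ = 12°): h = cos φ / cos 12° along meridians, k = cos 12° / cos φ along parallels; h·k = 1.
At 27.5°: h = 0.9068, k = 1.103; principal scales a = 1.103, b = 0.9068.
sin(ω/2) = (a − b)/(a + b) = 0.1959/2.010 = 0.09749, so ω = 2 arcsin(0.09749) ≈ 11.2°.

11.2°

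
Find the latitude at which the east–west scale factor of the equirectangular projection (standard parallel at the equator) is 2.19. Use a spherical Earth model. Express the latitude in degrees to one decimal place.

62.8°

Plate carrée: h = 1, k = sec φ along parallels.
sec φ = 2.19  ⇒  cos φ = 0.4566  ⇒  φ ≈ 62.8°.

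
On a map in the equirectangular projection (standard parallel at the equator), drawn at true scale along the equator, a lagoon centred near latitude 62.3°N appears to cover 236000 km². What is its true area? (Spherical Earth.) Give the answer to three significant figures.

110000 km²

Plate carrée maps x = Rλ, y = Rφ. The meridian scale is h = 1 and the parallel scale is k = 1/cos φ = sec φ.
Areal scale = h·k = 1 × sec φ; at 62.3°, h = 1.000, k = 2.151, so h·k = 2.151.
True area = apparent / (areal scale) = 236000 / 2.151 ≈ 110000 km².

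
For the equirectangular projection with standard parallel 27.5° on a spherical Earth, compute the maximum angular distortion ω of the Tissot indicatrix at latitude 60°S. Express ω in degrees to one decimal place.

32.4°

The equidistant cylindrical projection with φ₀ = 27.5° has h = 1 (meridians true) and k = cos φ₀ / cos φ along parallels.
At 60°: h = 1.000, k = 1.774; principal scales a = 1.774, b = 1.000.
sin(ω/2) = (a − b)/(a + b) = 0.7740/2.774 = 0.2790, so ω = 2 arcsin(0.2790) ≈ 32.4°.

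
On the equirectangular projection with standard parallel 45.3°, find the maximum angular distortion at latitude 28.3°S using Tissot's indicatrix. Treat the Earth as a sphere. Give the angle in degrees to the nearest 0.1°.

In the equirectangular projection with standard parallel φ₀ = 45.3° (x = Rλ cos φ₀, y = Rφ), meridians are true-scale (h = 1) and the parallel scale is k = cos φ₀ / cos φ.
At 28.3°: h = 1.000, k = 0.7989; principal scales a = 1.000, b = 0.7989.
sin(ω/2) = (a − b)/(a + b) = 0.2011/1.799 = 0.1118, so ω = 2 arcsin(0.1118) ≈ 12.8°.

12.8°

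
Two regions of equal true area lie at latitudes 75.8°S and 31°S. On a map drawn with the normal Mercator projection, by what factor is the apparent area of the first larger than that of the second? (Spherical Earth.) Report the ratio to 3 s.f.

12.2

On Mercator, area is exaggerated by sec²φ = 1/cos²φ.
At 75.8°: sec²(75.8°) = 1/0.2453² = 16.62.
At 31°: sec²(31°) = 1/0.8572² = 1.361.
Ratio = 16.62/1.361 = cos²(31°)/cos²(75.8°) ≈ 12.2.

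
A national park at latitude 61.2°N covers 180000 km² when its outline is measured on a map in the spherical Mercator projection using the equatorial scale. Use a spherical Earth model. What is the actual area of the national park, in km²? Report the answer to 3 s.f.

For Mercator, h = k = sec φ (a conformal cylindrical projection has a single point scale, 1/cos φ).
Areal scale = k² = sec²φ = 1/cos²(61.2°) = 1/0.4818² = 4.309.
True area = apparent / (areal scale) = 180000 / 4.309 ≈ 41800 km².

41800 km²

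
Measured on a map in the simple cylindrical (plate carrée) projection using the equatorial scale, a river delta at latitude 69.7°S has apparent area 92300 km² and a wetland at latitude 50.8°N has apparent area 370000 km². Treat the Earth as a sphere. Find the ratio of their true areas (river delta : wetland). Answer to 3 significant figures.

0.137

Plate carrée has h = 1 and k = sec φ, giving areal scale sec φ; true area = (apparent area) · cos φ.
True area of river delta: 92300 × cos(69.7°) = 92300 × 0.3469 = 32020 km².
True area of wetland: 370000 × cos(50.8°) = 370000 × 0.6320 = 233900 km².
Ratio = 32020 / 233900 ≈ 0.137.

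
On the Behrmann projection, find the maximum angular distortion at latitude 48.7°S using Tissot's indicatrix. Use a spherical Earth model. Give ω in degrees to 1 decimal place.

30.8°

Behrmann is a cylindrical equal-area projection with standard parallels at ±30°. For cylindrical equal-area with standard parallel φ₀, h = cos φ / cos φ₀ and k = cos φ₀ / cos φ, so h·k = 1.
At 48.7°: h = 0.7621, k = 1.312; principal scales a = 1.312, b = 0.7621.
sin(ω/2) = (a − b)/(a + b) = 0.5501/2.074 = 0.2652, so ω = 2 arcsin(0.2652) ≈ 30.8°.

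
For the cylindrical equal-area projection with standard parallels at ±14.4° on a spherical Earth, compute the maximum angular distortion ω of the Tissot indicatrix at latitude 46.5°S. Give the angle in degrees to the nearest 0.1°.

38.4°

A cylindrical equal-area projection with standard parallel φ₀ has meridian scale h = cos φ / cos φ₀ and parallel scale k = cos φ₀ / cos φ (so areas are preserved, h·k = 1).
At 46.5°: h = 0.7107, k = 1.407; principal scales a = 1.407, b = 0.7107.
sin(ω/2) = (a − b)/(a + b) = 0.6964/2.118 = 0.3288, so ω = 2 arcsin(0.3288) ≈ 38.4°.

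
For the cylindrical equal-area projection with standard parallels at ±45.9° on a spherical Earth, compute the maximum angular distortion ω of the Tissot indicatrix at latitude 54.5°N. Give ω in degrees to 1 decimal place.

20.6°

For cylindrical equal-area with standard parallel φ₀, h = cos φ / cos φ₀ and k = cos φ₀ / cos φ, so h·k = 1.
At 54.5°: h = 0.8344, k = 1.198; principal scales a = 1.198, b = 0.8344.
sin(ω/2) = (a − b)/(a + b) = 0.3639/2.033 = 0.1790, so ω = 2 arcsin(0.1790) ≈ 20.6°.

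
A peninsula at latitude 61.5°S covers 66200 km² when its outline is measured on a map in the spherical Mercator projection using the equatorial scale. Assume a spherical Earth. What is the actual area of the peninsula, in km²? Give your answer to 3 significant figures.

15100 km²

The Mercator projection is conformal; its linear scale factor is the same in every direction and equals sec φ = 1/cos φ.
Areal scale = k² = sec²φ = 1/cos²(61.5°) = 1/0.4772² = 4.392.
True area = apparent / (areal scale) = 66200 / 4.392 ≈ 15100 km².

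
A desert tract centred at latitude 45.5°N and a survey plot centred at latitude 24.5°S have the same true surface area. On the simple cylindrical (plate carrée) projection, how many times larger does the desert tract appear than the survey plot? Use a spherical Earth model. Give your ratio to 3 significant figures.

In the plate carrée (x = Rλ, y = Rφ), meridians are true-scale (h = 1) and parallels are stretched by k = sec φ.
Areal scale at 45.5°: h·k = 1.000 × 1.427 = 1.427.
Areal scale at 24.5°: h·k = 1.000 × 1.099 = 1.099.
Ratio = 1.427/1.099 ≈ 1.30.

1.30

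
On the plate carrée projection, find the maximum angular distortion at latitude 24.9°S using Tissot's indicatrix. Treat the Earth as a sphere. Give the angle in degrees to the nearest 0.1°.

5.6°

In the plate carrée (x = Rλ, y = Rφ), meridians are true-scale (h = 1) and parallels are stretched by k = sec φ.
At 24.9°: h = 1.000, k = 1.102; principal scales a = 1.102, b = 1.000.
sin(ω/2) = (a − b)/(a + b) = 0.1025/2.102 = 0.04874, so ω = 2 arcsin(0.04874) ≈ 5.6°.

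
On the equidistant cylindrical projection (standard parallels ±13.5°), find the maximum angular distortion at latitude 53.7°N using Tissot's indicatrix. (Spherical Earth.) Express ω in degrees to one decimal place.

The equidistant cylindrical projection with φ₀ = 13.5° has h = 1 (meridians true) and k = cos φ₀ / cos φ along parallels.
At 53.7°: h = 1.000, k = 1.642; principal scales a = 1.642, b = 1.000.
sin(ω/2) = (a − b)/(a + b) = 0.6425/2.642 = 0.2431, so ω = 2 arcsin(0.2431) ≈ 28.1°.

28.1°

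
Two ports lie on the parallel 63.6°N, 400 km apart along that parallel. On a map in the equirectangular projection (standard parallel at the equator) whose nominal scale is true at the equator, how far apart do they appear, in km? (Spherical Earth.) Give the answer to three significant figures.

900 km

For the equirectangular projection with φ₀ = 0 (plate carrée), h = 1 along meridians and k = sec φ along parallels.
Along the parallel, k = sec 63.6° = 1/0.4446 = 2.249.
Map distance = 400 × 2.249 ≈ 900 km.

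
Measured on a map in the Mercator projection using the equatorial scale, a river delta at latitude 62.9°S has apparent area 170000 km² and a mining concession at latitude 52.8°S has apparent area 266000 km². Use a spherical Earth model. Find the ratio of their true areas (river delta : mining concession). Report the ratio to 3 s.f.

Mercator's areal exaggeration is sec²φ; hence true area = (apparent area) · cos²φ.
True area of river delta: 170000 × cos²(62.9°) = 170000 × 0.2075 = 35280 km².
True area of mining concession: 266000 × cos²(52.8°) = 266000 × 0.3655 = 97230 km².
Ratio = 35280 / 97230 ≈ 0.363.

0.363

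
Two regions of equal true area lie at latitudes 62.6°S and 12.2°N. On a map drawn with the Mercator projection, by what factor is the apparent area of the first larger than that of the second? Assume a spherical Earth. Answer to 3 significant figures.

Mercator is conformal with k = sec φ, so areal scale = k² = sec²φ.
At 62.6°: sec²(62.6°) = 1/0.4602² = 4.722.
At 12.2°: sec²(12.2°) = 1/0.9774² = 1.047.
Ratio = 4.722/1.047 = cos²(12.2°)/cos²(62.6°) ≈ 4.51.

4.51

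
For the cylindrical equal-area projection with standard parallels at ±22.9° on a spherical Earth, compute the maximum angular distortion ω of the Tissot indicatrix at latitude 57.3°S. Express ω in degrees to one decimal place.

58.4°

Cylindrical equal-area (φ₀ = 22.9°): h = cos φ / cos 22.9° along meridians, k = cos 22.9° / cos φ along parallels; h·k = 1.
At 57.3°: h = 0.5865, k = 1.705; principal scales a = 1.705, b = 0.5865.
sin(ω/2) = (a − b)/(a + b) = 1.119/2.292 = 0.4882, so ω = 2 arcsin(0.4882) ≈ 58.4°.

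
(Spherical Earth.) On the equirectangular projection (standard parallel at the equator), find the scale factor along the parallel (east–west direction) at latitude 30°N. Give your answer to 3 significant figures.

For the equirectangular projection with φ₀ = 0 (plate carrée), h = 1 along meridians and k = sec φ along parallels.
k = 1/cos 30° = 1/0.8660 = 1.155.

1.15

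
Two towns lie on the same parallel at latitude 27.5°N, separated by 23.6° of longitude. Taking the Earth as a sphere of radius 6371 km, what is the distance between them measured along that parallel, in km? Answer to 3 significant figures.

2330 km

Arc length along a parallel = R cos φ · Δλ (with Δλ in radians).
= 6371 × cos 27.5° × (23.6° × π/180) = 6371 × 0.8870 × 0.4119 ≈ 2330 km.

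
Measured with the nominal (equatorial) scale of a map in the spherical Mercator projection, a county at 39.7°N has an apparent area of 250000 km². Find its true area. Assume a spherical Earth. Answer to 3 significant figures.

For Mercator, h = k = sec φ (a conformal cylindrical projection has a single point scale, 1/cos φ).
Areal scale = k² = sec²φ = 1/cos²(39.7°) = 1/0.7694² = 1.689.
True area = apparent / (areal scale) = 250000 / 1.689 ≈ 148000 km².

148000 km²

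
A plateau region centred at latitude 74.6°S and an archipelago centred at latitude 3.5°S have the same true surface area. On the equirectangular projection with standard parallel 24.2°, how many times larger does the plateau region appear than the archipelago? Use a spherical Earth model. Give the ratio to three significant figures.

The equidistant cylindrical projection with φ₀ = 24.2° has h = 1 (meridians true) and k = cos φ₀ / cos φ along parallels.
Areal scale at 74.6°: h·k = 1.000 × 3.435 = 3.435.
Areal scale at 3.5°: h·k = 1.000 × 0.9138 = 0.9138.
Ratio = 3.435/0.9138 ≈ 3.76.

3.76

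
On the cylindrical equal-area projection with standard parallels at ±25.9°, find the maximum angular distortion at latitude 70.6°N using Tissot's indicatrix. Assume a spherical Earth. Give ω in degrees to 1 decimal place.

98.9°

A cylindrical equal-area projection with standard parallel φ₀ has meridian scale h = cos φ / cos φ₀ and parallel scale k = cos φ₀ / cos φ (so areas are preserved, h·k = 1).
At 70.6°: h = 0.3692, k = 2.708; principal scales a = 2.708, b = 0.3692.
sin(ω/2) = (a − b)/(a + b) = 2.339/3.077 = 0.7600, so ω = 2 arcsin(0.7600) ≈ 98.9°.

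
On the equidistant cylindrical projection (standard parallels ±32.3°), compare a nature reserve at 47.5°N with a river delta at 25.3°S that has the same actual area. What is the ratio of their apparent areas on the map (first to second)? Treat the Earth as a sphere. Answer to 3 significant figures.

The equidistant cylindrical projection with φ₀ = 32.3° has h = 1 (meridians true) and k = cos φ₀ / cos φ along parallels.
Areal scale at 47.5°: h·k = 1.000 × 1.251 = 1.251.
Areal scale at 25.3°: h·k = 1.000 × 0.9349 = 0.9349.
Ratio = 1.251/0.9349 ≈ 1.34.

1.34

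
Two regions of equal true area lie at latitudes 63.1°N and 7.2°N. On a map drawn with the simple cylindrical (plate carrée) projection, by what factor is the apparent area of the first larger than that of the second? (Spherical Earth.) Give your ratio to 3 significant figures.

In the plate carrée (x = Rλ, y = Rφ), meridians are true-scale (h = 1) and parallels are stretched by k = sec φ.
Areal scale at 63.1°: h·k = 1.000 × 2.210 = 2.210.
Areal scale at 7.2°: h·k = 1.000 × 1.008 = 1.008.
Ratio = 2.210/1.008 ≈ 2.19.

2.19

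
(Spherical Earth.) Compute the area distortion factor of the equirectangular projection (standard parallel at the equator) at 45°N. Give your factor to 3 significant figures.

Plate carrée maps x = Rλ, y = Rφ. The meridian scale is h = 1 and the parallel scale is k = 1/cos φ = sec φ.
Areal scale = h·k = 1 × sec φ; at 45°, h = 1.000, k = 1.414, so h·k = 1.414.

1.41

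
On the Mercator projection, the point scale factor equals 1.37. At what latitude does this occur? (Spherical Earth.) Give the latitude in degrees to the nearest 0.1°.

43.1°

Mercator scale is k = sec φ = 1/cos φ.
1/cos φ = 1.37  ⇒  cos φ = 0.7299  ⇒  φ = arccos(0.7299) ≈ 43.1°.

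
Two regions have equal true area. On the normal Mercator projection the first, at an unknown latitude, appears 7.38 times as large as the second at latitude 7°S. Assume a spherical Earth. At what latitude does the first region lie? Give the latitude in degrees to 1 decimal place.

68.6°

On Mercator, (apparent₁)/(apparent₂) = sec²φ₁ / sec²φ₂ when true areas are equal.
cos²φ₂ / cos²φ₁ = 7.38  ⇒  cos φ₁ = cos 7° / √7.38 = 0.9925/2.717 = 0.3654.
φ₁ = arccos(0.3654) ≈ 68.6°.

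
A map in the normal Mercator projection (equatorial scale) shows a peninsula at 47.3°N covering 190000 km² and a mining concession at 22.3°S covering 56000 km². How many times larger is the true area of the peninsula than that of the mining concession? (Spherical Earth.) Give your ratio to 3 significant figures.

1.82

Mercator's areal exaggeration is sec²φ; hence true area = (apparent area) · cos²φ.
True area of peninsula: 190000 × cos²(47.3°) = 190000 × 0.4599 = 87380 km².
True area of mining concession: 56000 × cos²(22.3°) = 56000 × 0.8560 = 47940 km².
Ratio = 87380 / 47940 ≈ 1.82.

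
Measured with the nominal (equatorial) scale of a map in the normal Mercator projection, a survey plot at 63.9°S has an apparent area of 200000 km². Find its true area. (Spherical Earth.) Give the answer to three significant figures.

38700 km²

The Mercator projection is conformal; its linear scale factor is the same in every direction and equals sec φ = 1/cos φ.
Areal scale = k² = sec²φ = 1/cos²(63.9°) = 1/0.4399² = 5.167.
True area = apparent / (areal scale) = 200000 / 5.167 ≈ 38700 km².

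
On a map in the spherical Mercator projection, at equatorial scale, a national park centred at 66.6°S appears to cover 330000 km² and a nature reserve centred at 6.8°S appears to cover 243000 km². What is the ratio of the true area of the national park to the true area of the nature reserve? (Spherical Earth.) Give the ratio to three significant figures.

Mercator's areal exaggeration is sec²φ; hence true area = (apparent area) · cos²φ.
True area of national park: 330000 × cos²(66.6°) = 330000 × 0.1577 = 52050 km².
True area of nature reserve: 243000 × cos²(6.8°) = 243000 × 0.9860 = 239600 km².
Ratio = 52050 / 239600 ≈ 0.217.

0.217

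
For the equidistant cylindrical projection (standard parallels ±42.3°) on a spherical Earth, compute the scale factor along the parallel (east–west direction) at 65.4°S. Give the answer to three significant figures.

The equidistant cylindrical projection with φ₀ = 42.3° has h = 1 (meridians true) and k = cos φ₀ / cos φ along parallels.
k = cos 42.3° / cos 65.4° = 0.7396/0.4163 = 1.777.

1.78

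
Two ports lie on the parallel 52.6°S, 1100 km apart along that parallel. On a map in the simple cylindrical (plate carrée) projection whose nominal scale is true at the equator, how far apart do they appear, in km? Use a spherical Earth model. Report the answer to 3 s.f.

In the plate carrée (x = Rλ, y = Rφ), meridians are true-scale (h = 1) and parallels are stretched by k = sec φ.
Along the parallel, k = sec 52.6° = 1/0.6074 = 1.646.
Map distance = 1100 × 1.646 ≈ 1810 km.

1810 km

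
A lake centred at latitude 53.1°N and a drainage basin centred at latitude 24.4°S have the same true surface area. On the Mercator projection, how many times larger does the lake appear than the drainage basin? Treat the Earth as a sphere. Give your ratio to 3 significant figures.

Mercator is conformal with k = sec φ, so areal scale = k² = sec²φ.
At 53.1°: sec²(53.1°) = 1/0.6004² = 2.774.
At 24.4°: sec²(24.4°) = 1/0.9107² = 1.206.
Ratio = 2.774/1.206 = cos²(24.4°)/cos²(53.1°) ≈ 2.30.

2.30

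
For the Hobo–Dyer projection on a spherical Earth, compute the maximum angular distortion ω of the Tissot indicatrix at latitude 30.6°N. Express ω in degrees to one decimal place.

9.3°

The Hobo–Dyer projection is cylindrical equal-area with φ₀ = 37.5°. A cylindrical equal-area projection with standard parallel φ₀ has meridian scale h = cos φ / cos φ₀ and parallel scale k = cos φ₀ / cos φ (so areas are preserved, h·k = 1).
At 30.6°: h = 1.085, k = 0.9217; principal scales a = 1.085, b = 0.9217.
sin(ω/2) = (a − b)/(a + b) = 0.1632/2.007 = 0.08135, so ω = 2 arcsin(0.08135) ≈ 9.3°.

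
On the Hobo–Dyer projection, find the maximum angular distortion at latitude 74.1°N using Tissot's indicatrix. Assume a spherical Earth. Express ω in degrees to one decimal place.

103.8°

The Hobo–Dyer projection is cylindrical equal-area with φ₀ = 37.5°. Cylindrical equal-area (φ₀ = 37.5°): h = cos φ / cos 37.5° along meridians, k = cos 37.5° / cos φ along parallels; h·k = 1.
At 74.1°: h = 0.3453, k = 2.896; principal scales a = 2.896, b = 0.3453.
sin(ω/2) = (a − b)/(a + b) = 2.551/3.241 = 0.7869, so ω = 2 arcsin(0.7869) ≈ 103.8°.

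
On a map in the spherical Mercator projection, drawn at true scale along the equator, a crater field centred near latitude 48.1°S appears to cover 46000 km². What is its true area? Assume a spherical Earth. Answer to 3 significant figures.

The Mercator projection is conformal; its linear scale factor is the same in every direction and equals sec φ = 1/cos φ.
Areal scale = k² = sec²φ = 1/cos²(48.1°) = 1/0.6678² = 2.242.
True area = apparent / (areal scale) = 46000 / 2.242 ≈ 20500 km².

20500 km²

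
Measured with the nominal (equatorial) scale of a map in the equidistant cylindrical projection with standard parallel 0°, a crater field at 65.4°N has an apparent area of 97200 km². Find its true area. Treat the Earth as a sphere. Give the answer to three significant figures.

40500 km²

For the equirectangular projection with φ₀ = 0 (plate carrée), h = 1 along meridians and k = sec φ along parallels.
Areal scale = h·k = 1 × sec φ; at 65.4°, h = 1.000, k = 2.402, so h·k = 2.402.
True area = apparent / (areal scale) = 97200 / 2.402 ≈ 40500 km².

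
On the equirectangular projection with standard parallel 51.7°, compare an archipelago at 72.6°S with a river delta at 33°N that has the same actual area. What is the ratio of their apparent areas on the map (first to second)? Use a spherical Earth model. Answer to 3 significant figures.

2.80

The equidistant cylindrical projection with φ₀ = 51.7° has h = 1 (meridians true) and k = cos φ₀ / cos φ along parallels.
Areal scale at 72.6°: h·k = 1.000 × 2.073 = 2.073.
Areal scale at 33°: h·k = 1.000 × 0.7390 = 0.7390.
Ratio = 2.073/0.7390 ≈ 2.80.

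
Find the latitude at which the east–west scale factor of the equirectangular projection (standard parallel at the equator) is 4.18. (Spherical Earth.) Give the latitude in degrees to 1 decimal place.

76.2°

Plate carrée: h = 1, k = sec φ along parallels.
sec φ = 4.18  ⇒  cos φ = 0.2392  ⇒  φ ≈ 76.2°.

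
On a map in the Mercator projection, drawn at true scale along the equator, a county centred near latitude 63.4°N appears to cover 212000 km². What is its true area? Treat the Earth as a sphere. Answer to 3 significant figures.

Mercator is conformal, so the point scale is isotropic: h = k = sec φ = 1/cos φ.
Areal scale = k² = sec²φ = 1/cos²(63.4°) = 1/0.4478² = 4.988.
True area = apparent / (areal scale) = 212000 / 4.988 ≈ 42500 km².

42500 km²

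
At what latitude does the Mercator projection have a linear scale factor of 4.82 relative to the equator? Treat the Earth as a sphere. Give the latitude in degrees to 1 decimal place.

78.0°

Mercator scale is k = sec φ = 1/cos φ.
1/cos φ = 4.82  ⇒  cos φ = 0.2075  ⇒  φ = arccos(0.2075) ≈ 78.0°.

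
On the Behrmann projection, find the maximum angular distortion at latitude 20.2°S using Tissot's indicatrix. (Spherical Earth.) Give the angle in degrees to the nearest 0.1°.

The Behrmann projection is cylindrical equal-area with φ₀ = 30°. A cylindrical equal-area projection with standard parallel φ₀ has meridian scale h = cos φ / cos φ₀ and parallel scale k = cos φ₀ / cos φ (so areas are preserved, h·k = 1).
At 20.2°: h = 1.084, k = 0.9228; principal scales a = 1.084, b = 0.9228.
sin(ω/2) = (a − b)/(a + b) = 0.1609/2.006 = 0.08019, so ω = 2 arcsin(0.08019) ≈ 9.2°.

9.2°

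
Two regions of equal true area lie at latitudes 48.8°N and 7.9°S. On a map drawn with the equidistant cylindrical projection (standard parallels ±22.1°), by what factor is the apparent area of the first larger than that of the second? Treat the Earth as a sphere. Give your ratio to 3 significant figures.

1.50

The equidistant cylindrical projection with φ₀ = 22.1° has h = 1 (meridians true) and k = cos φ₀ / cos φ along parallels.
Areal scale at 48.8°: h·k = 1.000 × 1.407 = 1.407.
Areal scale at 7.9°: h·k = 1.000 × 0.9354 = 0.9354.
Ratio = 1.407/0.9354 ≈ 1.50.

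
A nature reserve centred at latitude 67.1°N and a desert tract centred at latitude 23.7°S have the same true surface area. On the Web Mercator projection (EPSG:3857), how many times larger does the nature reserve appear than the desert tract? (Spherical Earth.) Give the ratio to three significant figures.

Mercator areal scale is sec²φ.
At 67.1°: sec²(67.1°) = 1/0.3891² = 6.604.
At 23.7°: sec²(23.7°) = 1/0.9157² = 1.193.
Ratio = 6.604/1.193 = cos²(23.7°)/cos²(67.1°) ≈ 5.54.

5.54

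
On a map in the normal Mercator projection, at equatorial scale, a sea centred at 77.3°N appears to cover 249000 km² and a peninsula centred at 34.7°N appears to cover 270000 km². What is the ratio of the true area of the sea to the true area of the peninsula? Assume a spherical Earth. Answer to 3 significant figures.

Mercator's areal exaggeration is sec²φ; hence true area = (apparent area) · cos²φ.
True area of sea: 249000 × cos²(77.3°) = 249000 × 0.04833 = 12030 km².
True area of peninsula: 270000 × cos²(34.7°) = 270000 × 0.6759 = 182500 km².
Ratio = 12030 / 182500 ≈ 0.0659.

0.0659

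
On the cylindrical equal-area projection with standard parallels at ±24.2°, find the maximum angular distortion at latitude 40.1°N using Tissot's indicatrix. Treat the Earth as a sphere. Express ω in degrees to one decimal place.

20.1°

For cylindrical equal-area with standard parallel φ₀, h = cos φ / cos φ₀ and k = cos φ₀ / cos φ, so h·k = 1.
At 40.1°: h = 0.8386, k = 1.192; principal scales a = 1.192, b = 0.8386.
sin(ω/2) = (a − b)/(a + b) = 0.3538/2.031 = 0.1742, so ω = 2 arcsin(0.1742) ≈ 20.1°.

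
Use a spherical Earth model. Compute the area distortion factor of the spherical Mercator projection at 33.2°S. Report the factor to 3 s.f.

1.43

For Mercator, h = k = sec φ (a conformal cylindrical projection has a single point scale, 1/cos φ).
Areal scale = k² = sec²φ = 1/cos²(33.2°) = 1/0.8368² = 1.428.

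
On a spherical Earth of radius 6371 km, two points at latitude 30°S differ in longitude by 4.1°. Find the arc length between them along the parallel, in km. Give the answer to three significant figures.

Arc length along a parallel = R cos φ · Δλ (with Δλ in radians).
= 6371 × cos 30° × (4.1° × π/180) = 6371 × 0.8660 × 0.07156 ≈ 395 km.

395 km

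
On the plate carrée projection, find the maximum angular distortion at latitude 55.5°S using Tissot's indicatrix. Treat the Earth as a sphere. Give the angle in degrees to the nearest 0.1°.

For the equirectangular projection with φ₀ = 0 (plate carrée), h = 1 along meridians and k = sec φ along parallels.
At 55.5°: h = 1.000, k = 1.766; principal scales a = 1.766, b = 1.000.
sin(ω/2) = (a − b)/(a + b) = 0.7655/2.766 = 0.2768, so ω = 2 arcsin(0.2768) ≈ 32.1°.

32.1°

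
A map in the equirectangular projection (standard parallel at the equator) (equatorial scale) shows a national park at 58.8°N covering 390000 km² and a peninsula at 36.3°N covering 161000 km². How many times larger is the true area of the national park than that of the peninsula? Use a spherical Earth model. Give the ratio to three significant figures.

1.56

Plate carrée has h = 1 and k = sec φ, giving areal scale sec φ; true area = (apparent area) · cos φ.
True area of national park: 390000 × cos(58.8°) = 390000 × 0.5180 = 202000 km².
True area of peninsula: 161000 × cos(36.3°) = 161000 × 0.8059 = 129800 km².
Ratio = 202000 / 129800 ≈ 1.56.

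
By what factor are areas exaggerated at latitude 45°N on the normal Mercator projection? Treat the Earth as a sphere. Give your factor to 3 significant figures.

Mercator is conformal, so the point scale is isotropic: h = k = sec φ = 1/cos φ.
Areal scale = k² = sec²φ = 1/cos²(45°) = 1/0.7071² = 2.000.

2.00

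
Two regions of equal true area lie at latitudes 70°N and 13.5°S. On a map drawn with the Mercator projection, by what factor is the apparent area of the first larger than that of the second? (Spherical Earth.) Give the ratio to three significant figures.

Mercator areal scale is sec²φ.
At 70°: sec²(70°) = 1/0.3420² = 8.549.
At 13.5°: sec²(13.5°) = 1/0.9724² = 1.058.
Ratio = 8.549/1.058 = cos²(13.5°)/cos²(70°) ≈ 8.08.

8.08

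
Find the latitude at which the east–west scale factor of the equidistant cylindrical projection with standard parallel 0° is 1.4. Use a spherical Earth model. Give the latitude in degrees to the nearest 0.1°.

Plate carrée: h = 1, k = sec φ along parallels.
sec φ = 1.4  ⇒  cos φ = 0.7143  ⇒  φ ≈ 44.4°.

44.4°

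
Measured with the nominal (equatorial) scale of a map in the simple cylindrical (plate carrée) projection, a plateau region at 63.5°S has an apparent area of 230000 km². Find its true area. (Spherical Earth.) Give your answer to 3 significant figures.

In the plate carrée (x = Rλ, y = Rφ), meridians are true-scale (h = 1) and parallels are stretched by k = sec φ.
Areal scale = h·k = 1 × sec φ; at 63.5°, h = 1.000, k = 2.241, so h·k = 2.241.
True area = apparent / (areal scale) = 230000 / 2.241 ≈ 103000 km².

103000 km²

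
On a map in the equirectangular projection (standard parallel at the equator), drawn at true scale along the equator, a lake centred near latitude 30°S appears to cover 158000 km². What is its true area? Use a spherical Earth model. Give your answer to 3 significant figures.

For the equirectangular projection with φ₀ = 0 (plate carrée), h = 1 along meridians and k = sec φ along parallels.
Areal scale = h·k = 1 × sec φ; at 30°, h = 1.000, k = 1.155, so h·k = 1.155.
True area = apparent / (areal scale) = 158000 / 1.155 ≈ 137000 km².

137000 km²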